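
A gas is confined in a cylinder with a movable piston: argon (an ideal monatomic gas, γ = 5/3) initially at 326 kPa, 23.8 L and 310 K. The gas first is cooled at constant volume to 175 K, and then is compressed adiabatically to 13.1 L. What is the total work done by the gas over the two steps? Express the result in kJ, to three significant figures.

Step 1 (isochoric): W = 0 (constant volume).
After step 1: P = 184 kPa (V unchanged).
Step 2 (adiabatic): W = (P₁V₁ − P₂V₂)/(γ−1) = (4380 − 6521)/0.667 = -3212 J.
W_total = 0 − 3212 = -3212 J.

W_total ≈ -3.21 kJ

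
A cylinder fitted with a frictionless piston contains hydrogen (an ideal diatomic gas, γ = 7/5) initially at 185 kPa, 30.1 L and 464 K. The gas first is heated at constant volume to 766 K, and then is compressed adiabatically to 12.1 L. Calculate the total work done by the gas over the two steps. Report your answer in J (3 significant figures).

W_total ≈ -10100 J

Step 1 (isochoric): W = 0 (constant volume).
After step 1: P = 305.4 kPa (V unchanged).
Step 2 (adiabatic): W = (P₁V₁ − P₂V₂)/(γ−1) = (9193 − 13236)/0.4 = -10108 J.
W_total = 0 − 10108 = -10108 J.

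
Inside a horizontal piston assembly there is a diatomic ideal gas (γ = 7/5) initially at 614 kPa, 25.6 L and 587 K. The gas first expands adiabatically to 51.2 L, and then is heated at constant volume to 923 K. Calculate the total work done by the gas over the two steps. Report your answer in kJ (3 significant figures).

Step 1 (adiabatic): W = (P₁V₁ − P₂V₂)/(γ−1) = (15718 − 11912)/0.4 = 9515 J.
Step 2 (isochoric): W = 0 (constant volume).
W_total = 9515 + 0 = 9515 J.

W_total ≈ 9.52 kJ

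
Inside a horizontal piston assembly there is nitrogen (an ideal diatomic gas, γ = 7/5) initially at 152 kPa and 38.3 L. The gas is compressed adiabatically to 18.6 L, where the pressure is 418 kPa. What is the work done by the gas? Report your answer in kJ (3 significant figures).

W ≈ -4.88 kJ

Adiabatic: W = (P₁V₁ − P₂V₂)/(γ − 1) with γ = 7/5.
P₁V₁ = 5822 J, P₂V₂ = 7775 J.
W = (5822 − 7775) / 0.4 = -4883 J.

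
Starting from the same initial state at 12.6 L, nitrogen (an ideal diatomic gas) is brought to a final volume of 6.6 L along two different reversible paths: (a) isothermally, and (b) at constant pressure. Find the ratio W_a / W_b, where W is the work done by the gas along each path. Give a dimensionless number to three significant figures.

W_a / W_b ≈ 1.36

Path (a) isothermal: W = P₁V₁ ln(V₂/V₁) → W_a/(P₁V₁) = -0.6466.
Path (b) isobaric: W = P₁(V₂ − V₁) → W_b/(P₁V₁) = -0.4762.
W_a / W_b = -0.6466 / -0.4762 = 1.358.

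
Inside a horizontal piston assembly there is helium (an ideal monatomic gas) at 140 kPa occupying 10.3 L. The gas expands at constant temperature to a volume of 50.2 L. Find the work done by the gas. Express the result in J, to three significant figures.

Isothermal: W = nRT ln(V₂/V₁) = P₁V₁ ln(V₂/V₁).
P₁V₁ = (140 kPa)(10.3 L) = 1442 J.
W = 1442 × ln(50.2/10.3) = 1442 × 1.584
W_by_gas = 2284 J.

W ≈ 2280 J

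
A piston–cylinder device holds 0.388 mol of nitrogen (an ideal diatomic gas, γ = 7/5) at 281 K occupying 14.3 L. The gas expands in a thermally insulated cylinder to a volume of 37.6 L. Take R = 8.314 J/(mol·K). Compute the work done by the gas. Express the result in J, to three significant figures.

W ≈ 727 J

Adiabatic: TV^(γ−1) = const with γ = 7/5.
T₂ = T₁ (V₁/V₂)^(γ−1) = 281 × (14.3/37.6)^0.4 = 281 × 0.6793 = 190.9 K.
W_by = nCᵥ(T₁ − T₂) = (0.388)(20.79)(281 − 190.9) = 726.8 J.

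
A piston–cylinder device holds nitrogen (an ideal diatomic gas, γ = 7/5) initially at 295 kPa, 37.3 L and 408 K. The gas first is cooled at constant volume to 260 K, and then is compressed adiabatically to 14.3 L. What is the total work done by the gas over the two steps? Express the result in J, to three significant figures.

W_total ≈ -8190 J

Step 1 (isochoric): W = 0 (constant volume).
After step 1: P = 188 kPa (V unchanged).
Step 2 (adiabatic): W = (P₁V₁ − P₂V₂)/(γ−1) = (7012 − 10289)/0.4 = -8194 J.
W_total = 0 − 8194 = -8194 J.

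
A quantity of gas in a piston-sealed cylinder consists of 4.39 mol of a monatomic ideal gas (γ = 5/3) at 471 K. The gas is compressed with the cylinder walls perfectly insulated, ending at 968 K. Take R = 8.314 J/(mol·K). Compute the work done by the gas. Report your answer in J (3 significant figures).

W ≈ -27200 J

Adiabatic ⇒ Q = 0, so W_by = −ΔU = nCᵥ(T₁ − T₂).
Cᵥ = 3R/2 = 12.47 J/(mol·K).
W = (4.39)(12.47)(471 − 968) = -27210 J.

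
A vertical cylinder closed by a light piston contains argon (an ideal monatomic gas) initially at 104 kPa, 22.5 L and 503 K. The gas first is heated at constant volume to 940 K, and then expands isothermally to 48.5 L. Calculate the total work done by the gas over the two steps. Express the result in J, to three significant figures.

Step 1 (isochoric): W = 0 (constant volume).
After step 1: P = 194.4 kPa (V unchanged).
Step 2 (isothermal): W = P₁V₁ ln(V₂/V₁) = (4373) ln(48.5/22.5) = 3359 J.
W_total = 0 + 3359 = 3359 J.

W_total ≈ 3360 J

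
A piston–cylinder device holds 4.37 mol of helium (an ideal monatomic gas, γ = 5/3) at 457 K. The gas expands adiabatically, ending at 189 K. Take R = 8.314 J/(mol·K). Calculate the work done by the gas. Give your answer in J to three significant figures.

Adiabatic ⇒ Q = 0, so W_by = −ΔU = nCᵥ(T₁ − T₂).
Cᵥ = 3R/2 = 12.47 J/(mol·K).
W = (4.37)(12.47)(457 − 189) = 14606 J.

W ≈ 14600 J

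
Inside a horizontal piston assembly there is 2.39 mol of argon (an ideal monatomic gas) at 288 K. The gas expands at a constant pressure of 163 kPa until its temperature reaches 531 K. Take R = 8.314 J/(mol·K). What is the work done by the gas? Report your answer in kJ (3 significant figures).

Isobaric: W = P ΔV = nR ΔT.
W = (2.39)(8.314)(531 − 288) = 4829 J.

W ≈ 4.83 kJ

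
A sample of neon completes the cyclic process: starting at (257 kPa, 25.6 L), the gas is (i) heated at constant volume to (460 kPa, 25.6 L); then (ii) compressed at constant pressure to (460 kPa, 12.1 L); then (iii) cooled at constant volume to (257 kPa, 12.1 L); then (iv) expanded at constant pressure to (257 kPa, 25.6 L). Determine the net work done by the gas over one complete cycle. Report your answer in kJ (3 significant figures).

Constant-volume legs do no work.
W(ii) = (460)(12.1 − 25.6) = -6210 J; W(iv) = (257)(25.6 − 12.1) = 3470 J.
W_net = -6210 + 3470 = -2741 J (the counter-clockwise enclosed area).

W_net ≈ -2.74 kJ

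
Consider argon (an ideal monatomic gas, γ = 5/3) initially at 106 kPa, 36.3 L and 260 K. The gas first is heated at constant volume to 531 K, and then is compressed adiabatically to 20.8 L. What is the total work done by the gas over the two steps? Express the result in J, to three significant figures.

W_total ≈ -5300 J

Step 1 (isochoric): W = 0 (constant volume).
After step 1: P = 216.5 kPa (V unchanged).
Step 2 (adiabatic): W = (P₁V₁ − P₂V₂)/(γ−1) = (7858 − 11391)/0.667 = -5299 J.
W_total = 0 − 5299 = -5299 J.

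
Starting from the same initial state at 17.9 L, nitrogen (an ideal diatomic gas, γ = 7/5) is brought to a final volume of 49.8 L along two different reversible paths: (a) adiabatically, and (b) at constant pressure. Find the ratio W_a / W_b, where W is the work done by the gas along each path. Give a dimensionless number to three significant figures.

W_a / W_b ≈ 0.471

Path (a) adiabatic: W = P₁V₁(1 − (V₁/V₂)^(γ−1))/(γ−1) → W_a/(P₁V₁) = 0.8397.
Path (b) isobaric: W = P₁(V₂ − V₁) → W_b/(P₁V₁) = 1.782.
W_a / W_b = 0.8397 / 1.782 = 0.4712.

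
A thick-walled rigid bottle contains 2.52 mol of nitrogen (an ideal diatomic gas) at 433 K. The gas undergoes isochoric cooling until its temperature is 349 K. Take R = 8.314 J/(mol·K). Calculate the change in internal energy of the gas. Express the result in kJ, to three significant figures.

Constant volume ⇒ W = 0, so Q = ΔU = nCᵥΔT with Cᵥ = 5R/2 = 20.79 J/(mol·K).
ΔU = (2.52)(20.79)(349 − 433) = -4400 J.

ΔU ≈ -4.40 kJ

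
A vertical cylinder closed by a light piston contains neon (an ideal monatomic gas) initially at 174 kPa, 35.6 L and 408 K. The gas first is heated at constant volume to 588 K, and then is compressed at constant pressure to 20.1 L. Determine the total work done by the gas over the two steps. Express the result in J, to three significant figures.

Step 1 (isochoric): W = 0 (constant volume).
After step 1: P = 250.8 kPa (V unchanged).
Step 2 (isobaric): W = PΔV = (250.8 kPa)(20.1 − 35.6 L) = -3887 J.
W_total = 0 − 3887 = -3887 J.

W_total ≈ -3890 J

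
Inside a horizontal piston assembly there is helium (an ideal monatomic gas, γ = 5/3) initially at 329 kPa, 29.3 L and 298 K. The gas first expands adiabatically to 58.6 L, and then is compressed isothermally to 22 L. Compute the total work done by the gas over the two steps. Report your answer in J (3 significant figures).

W_total ≈ -599 J

Step 1 (adiabatic): W = (P₁V₁ − P₂V₂)/(γ−1) = (9640 − 6073)/0.667 = 5351 J.
After step 1: P = 103.6 kPa, V = 58.6 L, T = 187.7 K.
Step 2 (isothermal): W = P₁V₁ ln(V₂/V₁) = (6073) ln(22/58.6) = -5949 J.
W_total = 5351 − 5949 = -598.7 J.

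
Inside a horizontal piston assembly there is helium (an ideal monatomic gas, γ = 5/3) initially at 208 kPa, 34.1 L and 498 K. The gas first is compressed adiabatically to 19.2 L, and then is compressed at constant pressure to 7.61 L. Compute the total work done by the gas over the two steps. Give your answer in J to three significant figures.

W_total ≈ -11200 J

Step 1 (adiabatic): W = (P₁V₁ − P₂V₂)/(γ−1) = (7093 − 10402)/0.667 = -4964 J.
After step 1: P = 541.8 kPa, V = 19.2 L, T = 730.4 K.
Step 2 (isobaric): W = PΔV = (541.8 kPa)(7.61 − 19.2 L) = -6279 J.
W_total = -4964 − 6279 = -11243 J.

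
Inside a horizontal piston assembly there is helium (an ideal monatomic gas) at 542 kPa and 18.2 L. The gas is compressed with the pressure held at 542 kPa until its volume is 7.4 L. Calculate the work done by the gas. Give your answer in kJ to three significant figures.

Isobaric: W = P ΔV.
W = (542 kPa)(7.4 − 18.2 L) = (542)(-10.8) = -5854 J.

W ≈ -5.85 kJ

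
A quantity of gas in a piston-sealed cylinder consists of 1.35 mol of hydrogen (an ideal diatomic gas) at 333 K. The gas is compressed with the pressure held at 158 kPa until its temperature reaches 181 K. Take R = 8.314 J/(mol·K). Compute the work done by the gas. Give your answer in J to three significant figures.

Isobaric: W = P ΔV = nR ΔT.
W = (1.35)(8.314)(181 − 333) = -1706 J.

W ≈ -1710 J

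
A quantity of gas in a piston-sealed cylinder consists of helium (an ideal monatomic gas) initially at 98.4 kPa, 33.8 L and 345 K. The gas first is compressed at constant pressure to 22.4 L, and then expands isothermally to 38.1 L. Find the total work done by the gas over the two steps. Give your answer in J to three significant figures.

Step 1 (isobaric): W = PΔV = (98.4 kPa)(22.4 − 33.8 L) = -1122 J.
After step 1: P = 98.4 kPa, V = 22.4 L, T = 228.6 K.
Step 2 (isothermal): W = P₁V₁ ln(V₂/V₁) = (2204) ln(38.1/22.4) = 1171 J.
W_total = -1122 + 1171 = 48.99 J.

W_total ≈ 49.0 J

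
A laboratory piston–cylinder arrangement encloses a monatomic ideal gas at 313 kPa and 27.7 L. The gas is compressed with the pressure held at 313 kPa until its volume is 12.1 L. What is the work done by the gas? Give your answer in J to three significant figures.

W ≈ -4880 J

Isobaric: W = P ΔV.
W = (313 kPa)(12.1 − 27.7 L) = (313)(-15.6) = -4883 J.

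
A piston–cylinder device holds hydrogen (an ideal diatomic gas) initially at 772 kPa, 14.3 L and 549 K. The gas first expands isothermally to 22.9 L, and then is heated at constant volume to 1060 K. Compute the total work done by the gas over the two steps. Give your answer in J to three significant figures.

W_total ≈ 5200 J

Step 1 (isothermal): W = P₁V₁ ln(V₂/V₁) = (11040) ln(22.9/14.3) = 5198 J.
Step 2 (isochoric): W = 0 (constant volume).
W_total = 5198 + 0 = 5198 J.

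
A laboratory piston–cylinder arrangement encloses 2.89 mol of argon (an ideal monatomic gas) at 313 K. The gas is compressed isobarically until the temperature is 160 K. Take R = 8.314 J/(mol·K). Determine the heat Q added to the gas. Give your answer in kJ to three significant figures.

Q ≈ -9.19 kJ

Isobaric: W = nRΔT = (2.89)(8.314)(-153) = -3676 J.
ΔU = nCᵥΔT with Cᵥ = 3R/2: ΔU = (2.89)(12.47)(-153) = -5514 J.
Q = ΔU + W = -5514 − 3676 = -9191 J.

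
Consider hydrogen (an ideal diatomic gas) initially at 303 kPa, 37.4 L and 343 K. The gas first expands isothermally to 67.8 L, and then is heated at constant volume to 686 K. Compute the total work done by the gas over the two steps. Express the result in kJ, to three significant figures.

Step 1 (isothermal): W = P₁V₁ ln(V₂/V₁) = (11332) ln(67.8/37.4) = 6741 J.
Step 2 (isochoric): W = 0 (constant volume).
W_total = 6741 + 0 = 6741 J.

W_total ≈ 6.74 kJ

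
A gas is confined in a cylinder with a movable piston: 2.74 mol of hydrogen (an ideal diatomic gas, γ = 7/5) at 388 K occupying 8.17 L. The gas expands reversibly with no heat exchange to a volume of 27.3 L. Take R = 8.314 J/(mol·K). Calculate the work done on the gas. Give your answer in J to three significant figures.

Adiabatic: TV^(γ−1) = const with γ = 7/5.
T₂ = T₁ (V₁/V₂)^(γ−1) = 388 × (8.17/27.3)^0.4 = 388 × 0.6172 = 239.5 K.
W_by = nCᵥ(T₁ − T₂) = (2.74)(20.79)(388 − 239.5) = 8459 J.
Work on gas = −W_by = -8459 J.

W ≈ -8460 J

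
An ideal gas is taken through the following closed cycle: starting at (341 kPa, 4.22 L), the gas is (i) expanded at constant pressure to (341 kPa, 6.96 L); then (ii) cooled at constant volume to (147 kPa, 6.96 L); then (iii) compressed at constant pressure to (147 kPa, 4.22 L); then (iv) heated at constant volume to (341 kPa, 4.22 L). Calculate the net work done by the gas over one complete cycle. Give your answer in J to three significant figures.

Constant-volume legs do no work.
W(i) = (341)(6.96 − 4.22) = 934.3 J; W(iii) = (147)(4.22 − 6.96) = -402.8 J.
W_net = 934.3 − 402.8 = 531.6 J (the clockwise enclosed area).

W_net ≈ 532 J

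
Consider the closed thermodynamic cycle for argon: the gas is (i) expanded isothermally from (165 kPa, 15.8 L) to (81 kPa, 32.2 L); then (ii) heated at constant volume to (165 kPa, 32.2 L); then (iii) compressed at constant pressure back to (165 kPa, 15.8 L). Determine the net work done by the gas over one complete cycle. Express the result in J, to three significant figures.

W_net ≈ -850 J

Leg (i): W = PᵢVᵢ ln(V_f/Vᵢ) = (2607) ln(32.2/15.8) = 1856 J.
Leg (ii): W = 0.
Leg (iii): W = PΔV = (165)(15.8 − 32.2) = -2706 J.
W_net = 1856 − 2706 = -849.9 J.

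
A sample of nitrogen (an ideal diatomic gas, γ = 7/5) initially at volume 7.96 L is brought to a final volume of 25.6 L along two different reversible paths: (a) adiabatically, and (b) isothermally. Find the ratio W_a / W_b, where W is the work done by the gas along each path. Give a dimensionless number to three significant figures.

W_a / W_b ≈ 0.799

Path (a) adiabatic: W = P₁V₁(1 − (V₁/V₂)^(γ−1))/(γ−1) → W_a/(P₁V₁) = 0.9332.
Path (b) isothermal: W = P₁V₁ ln(V₂/V₁) → W_b/(P₁V₁) = 1.168.
W_a / W_b = 0.9332 / 1.168 = 0.7989.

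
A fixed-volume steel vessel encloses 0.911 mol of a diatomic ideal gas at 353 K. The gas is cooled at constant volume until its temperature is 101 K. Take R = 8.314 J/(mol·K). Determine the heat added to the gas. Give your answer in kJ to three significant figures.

Q ≈ -4.77 kJ

Constant volume ⇒ W = 0, so Q = ΔU = nCᵥΔT with Cᵥ = 5R/2 = 20.79 J/(mol·K).
ΔU = (0.911)(20.79)(101 − 353) = -4772 J.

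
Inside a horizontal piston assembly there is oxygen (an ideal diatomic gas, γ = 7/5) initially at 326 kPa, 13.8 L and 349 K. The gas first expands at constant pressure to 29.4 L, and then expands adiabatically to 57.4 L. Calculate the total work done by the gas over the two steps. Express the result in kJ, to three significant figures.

Step 1 (isobaric): W = PΔV = (326 kPa)(29.4 − 13.8 L) = 5086 J.
After step 1: P = 326 kPa, V = 29.4 L, T = 743.5 K.
Step 2 (adiabatic): W = (P₁V₁ − P₂V₂)/(γ−1) = (9584 − 7334)/0.4 = 5626 J.
W_total = 5086 + 5626 = 10712 J.

W_total ≈ 10.7 kJ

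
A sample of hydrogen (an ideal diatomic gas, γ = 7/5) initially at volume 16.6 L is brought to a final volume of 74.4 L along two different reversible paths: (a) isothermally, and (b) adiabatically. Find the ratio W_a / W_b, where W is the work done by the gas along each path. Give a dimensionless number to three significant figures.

Path (a) isothermal: W = P₁V₁ ln(V₂/V₁) → W_a/(P₁V₁) = 1.5.
Path (b) adiabatic: W = P₁V₁(1 − (V₁/V₂)^(γ−1))/(γ−1) → W_b/(P₁V₁) = 1.128.
W_a / W_b = 1.5 / 1.128 = 1.33.

W_a / W_b ≈ 1.33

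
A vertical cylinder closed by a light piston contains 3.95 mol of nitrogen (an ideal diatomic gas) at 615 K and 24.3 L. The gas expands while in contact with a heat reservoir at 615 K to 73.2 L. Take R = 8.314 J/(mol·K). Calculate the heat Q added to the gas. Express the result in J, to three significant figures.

Q ≈ 22300 J

Isothermal ⇒ ΔU = 0, so Q = W = nRT ln(V₂/V₁).
Q = (3.95)(8.314)(615) ln(73.2/24.3) = 20197 × 1.103 = 22271 J.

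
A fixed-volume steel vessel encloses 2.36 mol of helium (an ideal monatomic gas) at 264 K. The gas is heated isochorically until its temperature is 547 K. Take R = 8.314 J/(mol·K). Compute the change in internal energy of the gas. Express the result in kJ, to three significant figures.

ΔU ≈ 8.33 kJ

Constant volume ⇒ W = 0, so Q = ΔU = nCᵥΔT with Cᵥ = 3R/2 = 12.47 J/(mol·K).
ΔU = (2.36)(12.47)(547 − 264) = 8329 J.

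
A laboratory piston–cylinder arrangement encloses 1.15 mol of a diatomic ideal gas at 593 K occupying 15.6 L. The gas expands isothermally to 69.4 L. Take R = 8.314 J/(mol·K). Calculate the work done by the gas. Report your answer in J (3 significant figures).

W ≈ 8460 J

Isothermal: W = nRT ln(V₂/V₁).
W = (1.15)(8.314)(593) × ln(69.4/15.6)
  = 5670 × 1.493
W_by_gas = 8463 J.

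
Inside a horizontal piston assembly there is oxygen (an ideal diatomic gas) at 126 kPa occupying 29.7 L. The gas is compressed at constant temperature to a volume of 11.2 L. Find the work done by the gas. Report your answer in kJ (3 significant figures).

W ≈ -3.65 kJ

Isothermal: W = nRT ln(V₂/V₁) = P₁V₁ ln(V₂/V₁).
P₁V₁ = (126 kPa)(29.7 L) = 3742 J.
W = 3742 × ln(11.2/29.7) = 3742 × -0.9752
W_by_gas = -3650 J.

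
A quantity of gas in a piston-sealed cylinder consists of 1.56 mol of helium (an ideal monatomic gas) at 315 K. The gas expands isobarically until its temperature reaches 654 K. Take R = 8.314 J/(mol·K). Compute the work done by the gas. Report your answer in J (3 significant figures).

W ≈ 4400 J

Isobaric: W = P ΔV = nR ΔT.
W = (1.56)(8.314)(654 − 315) = 4397 J.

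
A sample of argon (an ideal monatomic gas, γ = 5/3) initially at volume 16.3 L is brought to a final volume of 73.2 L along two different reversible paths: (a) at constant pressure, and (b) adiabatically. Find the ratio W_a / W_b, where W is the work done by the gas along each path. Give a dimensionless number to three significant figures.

Path (a) isobaric: W = P₁(V₂ − V₁) → W_a/(P₁V₁) = 3.491.
Path (b) adiabatic: W = P₁V₁(1 − (V₁/V₂)^(γ−1))/(γ−1) → W_b/(P₁V₁) = 0.9489.
W_a / W_b = 3.491 / 0.9489 = 3.679.

W_a / W_b ≈ 3.68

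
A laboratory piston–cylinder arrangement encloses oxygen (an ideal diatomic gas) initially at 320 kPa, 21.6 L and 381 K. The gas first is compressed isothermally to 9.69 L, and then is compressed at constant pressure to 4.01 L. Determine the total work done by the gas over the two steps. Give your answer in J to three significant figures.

W_total ≈ -9590 J

Step 1 (isothermal): W = P₁V₁ ln(V₂/V₁) = (6912) ln(9.69/21.6) = -5541 J.
After step 1: P = 713.3 kPa, V = 9.69 L, T = 381 K.
Step 2 (isobaric): W = PΔV = (713.3 kPa)(4.01 − 9.69 L) = -4052 J.
W_total = -5541 − 4052 = -9592 J.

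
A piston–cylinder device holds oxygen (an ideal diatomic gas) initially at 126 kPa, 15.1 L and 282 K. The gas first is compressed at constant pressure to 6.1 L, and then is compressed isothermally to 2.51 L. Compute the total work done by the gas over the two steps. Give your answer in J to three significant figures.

W_total ≈ -1820 J

Step 1 (isobaric): W = PΔV = (126 kPa)(6.1 − 15.1 L) = -1134 J.
After step 1: P = 126 kPa, V = 6.1 L, T = 113.9 K.
Step 2 (isothermal): W = P₁V₁ ln(V₂/V₁) = (768.6) ln(2.51/6.1) = -682.5 J.
W_total = -1134 − 682.5 = -1817 J.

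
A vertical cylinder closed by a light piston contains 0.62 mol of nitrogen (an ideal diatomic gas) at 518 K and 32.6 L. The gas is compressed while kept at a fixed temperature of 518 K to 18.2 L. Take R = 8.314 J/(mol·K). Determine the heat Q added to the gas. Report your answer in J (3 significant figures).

Isothermal ⇒ ΔU = 0, so Q = W = nRT ln(V₂/V₁).
Q = (0.62)(8.314)(518) ln(18.2/32.6) = 2670 × -0.5829 = -1556 J.

Q ≈ -1560 J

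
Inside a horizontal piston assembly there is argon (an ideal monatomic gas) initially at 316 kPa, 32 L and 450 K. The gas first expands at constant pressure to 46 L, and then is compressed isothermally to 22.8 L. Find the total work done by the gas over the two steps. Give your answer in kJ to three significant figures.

Step 1 (isobaric): W = PΔV = (316 kPa)(46 − 32 L) = 4424 J.
After step 1: P = 316 kPa, V = 46 L, T = 646.9 K.
Step 2 (isothermal): W = P₁V₁ ln(V₂/V₁) = (14536) ln(22.8/46) = -10203 J.
W_total = 4424 − 10203 = -5779 J.

W_total ≈ -5.78 kJ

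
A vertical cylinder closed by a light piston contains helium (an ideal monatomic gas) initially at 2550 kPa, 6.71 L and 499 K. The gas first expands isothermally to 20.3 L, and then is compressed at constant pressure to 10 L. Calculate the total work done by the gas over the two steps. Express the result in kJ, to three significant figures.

W_total ≈ 10.3 kJ

Step 1 (isothermal): W = P₁V₁ ln(V₂/V₁) = (17110) ln(20.3/6.71) = 18942 J.
After step 1: P = 842.9 kPa, V = 20.3 L, T = 499 K.
Step 2 (isobaric): W = PΔV = (842.9 kPa)(10 − 20.3 L) = -8682 J.
W_total = 18942 − 8682 = 10260 J.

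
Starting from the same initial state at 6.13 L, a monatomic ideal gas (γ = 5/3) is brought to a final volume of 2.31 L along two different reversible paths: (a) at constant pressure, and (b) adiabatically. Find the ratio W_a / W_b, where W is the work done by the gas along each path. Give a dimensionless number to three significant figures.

W_a / W_b ≈ 0.453

Path (a) isobaric: W = P₁(V₂ − V₁) → W_a/(P₁V₁) = -0.6232.
Path (b) adiabatic: W = P₁V₁(1 − (V₁/V₂)^(γ−1))/(γ−1) → W_b/(P₁V₁) = -1.375.
W_a / W_b = -0.6232 / -1.375 = 0.4532.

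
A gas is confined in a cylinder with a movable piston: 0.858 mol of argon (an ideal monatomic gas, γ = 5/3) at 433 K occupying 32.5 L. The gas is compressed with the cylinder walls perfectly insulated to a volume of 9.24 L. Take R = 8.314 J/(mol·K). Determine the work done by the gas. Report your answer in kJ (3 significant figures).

W ≈ -6.08 kJ

Adiabatic: TV^(γ−1) = const with γ = 5/3.
T₂ = T₁ (V₁/V₂)^(γ−1) = 433 × (32.5/9.24)^0.667 = 433 × 2.313 = 1001 K.
W_by = nCᵥ(T₁ − T₂) = (0.858)(12.47)(433 − 1001) = -6082 J.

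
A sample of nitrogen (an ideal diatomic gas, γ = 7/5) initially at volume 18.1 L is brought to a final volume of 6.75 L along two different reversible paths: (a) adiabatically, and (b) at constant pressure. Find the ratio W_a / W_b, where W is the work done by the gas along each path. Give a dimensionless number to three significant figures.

Path (a) adiabatic: W = P₁V₁(1 − (V₁/V₂)^(γ−1))/(γ−1) → W_a/(P₁V₁) = -1.209.
Path (b) isobaric: W = P₁(V₂ − V₁) → W_b/(P₁V₁) = -0.6271.
W_a / W_b = -1.209 / -0.6271 = 1.928.

W_a / W_b ≈ 1.93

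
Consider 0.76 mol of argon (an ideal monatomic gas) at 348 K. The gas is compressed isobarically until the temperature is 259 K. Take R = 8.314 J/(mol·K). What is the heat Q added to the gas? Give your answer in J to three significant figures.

Q ≈ -1410 J

Isobaric: W = nRΔT = (0.76)(8.314)(-89) = -562.4 J.
ΔU = nCᵥΔT with Cᵥ = 3R/2: ΔU = (0.76)(12.47)(-89) = -843.5 J.
Q = ΔU + W = -843.5 − 562.4 = -1406 J.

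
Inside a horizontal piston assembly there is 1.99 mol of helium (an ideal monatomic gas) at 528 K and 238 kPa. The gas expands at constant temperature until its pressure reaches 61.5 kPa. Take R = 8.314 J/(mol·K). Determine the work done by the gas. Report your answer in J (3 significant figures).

W ≈ 11800 J

Isothermal process: W = nRT ln(V₂/V₁) = nRT ln(P₁/P₂).
W = (1.99)(8.314)(528) × ln(238/61.5)
  = 8736 × ln(3.87) = 8736 × 1.353
W_by_gas = 11821 J.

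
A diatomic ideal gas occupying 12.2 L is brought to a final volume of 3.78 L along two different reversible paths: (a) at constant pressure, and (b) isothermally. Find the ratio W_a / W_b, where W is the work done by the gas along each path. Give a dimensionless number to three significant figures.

Path (a) isobaric: W = P₁(V₂ − V₁) → W_a/(P₁V₁) = -0.6902.
Path (b) isothermal: W = P₁V₁ ln(V₂/V₁) → W_b/(P₁V₁) = -1.172.
W_a / W_b = -0.6902 / -1.172 = 0.589.

W_a / W_b ≈ 0.589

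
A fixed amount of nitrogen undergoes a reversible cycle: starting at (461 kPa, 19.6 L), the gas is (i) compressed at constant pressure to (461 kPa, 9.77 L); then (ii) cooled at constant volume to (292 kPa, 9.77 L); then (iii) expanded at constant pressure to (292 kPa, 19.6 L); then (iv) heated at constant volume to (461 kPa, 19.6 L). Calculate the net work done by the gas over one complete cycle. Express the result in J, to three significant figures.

W_net ≈ -1660 J

Constant-volume legs do no work.
W(i) = (461)(9.77 − 19.6) = -4532 J; W(iii) = (292)(19.6 − 9.77) = 2870 J.
W_net = -4532 + 2870 = -1661 J (the counter-clockwise enclosed area).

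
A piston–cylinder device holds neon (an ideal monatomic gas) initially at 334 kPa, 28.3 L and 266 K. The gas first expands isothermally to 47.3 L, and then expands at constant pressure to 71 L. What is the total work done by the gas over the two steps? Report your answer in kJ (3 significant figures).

Step 1 (isothermal): W = P₁V₁ ln(V₂/V₁) = (9452) ln(47.3/28.3) = 4855 J.
After step 1: P = 199.8 kPa, V = 47.3 L, T = 266 K.
Step 2 (isobaric): W = PΔV = (199.8 kPa)(71 − 47.3 L) = 4736 J.
W_total = 4855 + 4736 = 9591 J.

W_total ≈ 9.59 kJ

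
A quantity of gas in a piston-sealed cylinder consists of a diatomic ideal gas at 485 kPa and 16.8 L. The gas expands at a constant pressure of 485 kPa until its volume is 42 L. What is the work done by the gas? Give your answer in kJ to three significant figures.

Isobaric: W = P ΔV.
W = (485 kPa)(42 − 16.8 L) = (485)(25.2) = 12222 J.

W ≈ 12.2 kJ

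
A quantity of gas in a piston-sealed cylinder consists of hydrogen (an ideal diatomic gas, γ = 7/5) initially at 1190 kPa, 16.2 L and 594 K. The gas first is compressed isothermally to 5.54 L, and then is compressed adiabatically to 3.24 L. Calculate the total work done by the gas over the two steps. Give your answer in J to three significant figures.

W_total ≈ -32200 J

Step 1 (isothermal): W = P₁V₁ ln(V₂/V₁) = (19278) ln(5.54/16.2) = -20686 J.
After step 1: P = 3480 kPa, V = 5.54 L, T = 594 K.
Step 2 (adiabatic): W = (P₁V₁ − P₂V₂)/(γ−1) = (19278 − 23892)/0.4 = -11534 J.
W_total = -20686 − 11534 = -32220 J.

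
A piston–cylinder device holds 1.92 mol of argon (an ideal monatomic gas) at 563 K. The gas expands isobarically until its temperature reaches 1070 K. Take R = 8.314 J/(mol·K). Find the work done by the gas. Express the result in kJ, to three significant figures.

Isobaric: W = P ΔV = nR ΔT.
W = (1.92)(8.314)(1070 − 563) = 8093 J.

W ≈ 8.09 kJ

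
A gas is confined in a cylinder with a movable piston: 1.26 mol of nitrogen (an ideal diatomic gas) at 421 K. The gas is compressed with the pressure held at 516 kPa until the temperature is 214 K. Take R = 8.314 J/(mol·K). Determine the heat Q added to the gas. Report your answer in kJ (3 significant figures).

Isobaric: W = nRΔT = (1.26)(8.314)(-207) = -2168 J.
ΔU = nCᵥΔT with Cᵥ = 5R/2: ΔU = (1.26)(20.79)(-207) = -5421 J.
Q = ΔU + W = -5421 − 2168 = -7590 J.

Q ≈ -7.59 kJ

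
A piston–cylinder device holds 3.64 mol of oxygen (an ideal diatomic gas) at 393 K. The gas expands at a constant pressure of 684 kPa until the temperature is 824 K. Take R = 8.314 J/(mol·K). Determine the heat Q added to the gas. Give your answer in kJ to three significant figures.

Isobaric: W = nRΔT = (3.64)(8.314)(431) = 13043 J.
ΔU = nCᵥΔT with Cᵥ = 5R/2: ΔU = (3.64)(20.79)(431) = 32608 J.
Q = ΔU + W = 32608 + 13043 = 45652 J.

Q ≈ 45.7 kJ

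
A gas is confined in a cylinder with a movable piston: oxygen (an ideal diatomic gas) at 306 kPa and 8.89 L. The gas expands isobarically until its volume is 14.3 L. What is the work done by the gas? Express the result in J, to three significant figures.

W ≈ 1660 J

Isobaric: W = P ΔV.
W = (306 kPa)(14.3 − 8.89 L) = (306)(5.41) = 1655 J.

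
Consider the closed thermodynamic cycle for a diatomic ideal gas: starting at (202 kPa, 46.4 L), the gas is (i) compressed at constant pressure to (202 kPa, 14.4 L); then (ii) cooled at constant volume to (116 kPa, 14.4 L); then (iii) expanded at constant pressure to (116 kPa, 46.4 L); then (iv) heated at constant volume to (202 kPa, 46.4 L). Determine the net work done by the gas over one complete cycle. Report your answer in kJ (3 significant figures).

Constant-volume legs do no work.
W(i) = (202)(14.4 − 46.4) = -6464 J; W(iii) = (116)(46.4 − 14.4) = 3712 J.
W_net = -6464 + 3712 = -2752 J (the counter-clockwise enclosed area).

W_net ≈ -2.75 kJ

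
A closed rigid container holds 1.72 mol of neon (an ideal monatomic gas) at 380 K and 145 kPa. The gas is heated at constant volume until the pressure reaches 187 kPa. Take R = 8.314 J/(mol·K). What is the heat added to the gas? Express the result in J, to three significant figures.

Constant volume ⇒ W = 0, so Q = ΔU = nCᵥΔT with Cᵥ = 3R/2 = 12.47 J/(mol·K).
At constant V, T₂/T₁ = P₂/P₁ ⇒ ΔT = T₁(P₂/P₁ − 1) = 380·(187/145 − 1) = 110.1 K.
ΔU = (1.72)(12.47)(110.1) = 2361 J.

Q ≈ 2360 J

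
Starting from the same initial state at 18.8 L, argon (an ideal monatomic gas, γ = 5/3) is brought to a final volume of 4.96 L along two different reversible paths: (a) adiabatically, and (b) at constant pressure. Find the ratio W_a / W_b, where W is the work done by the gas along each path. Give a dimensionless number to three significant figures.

W_a / W_b ≈ 2.92

Path (a) adiabatic: W = P₁V₁(1 − (V₁/V₂)^(γ−1))/(γ−1) → W_a/(P₁V₁) = -2.146.
Path (b) isobaric: W = P₁(V₂ − V₁) → W_b/(P₁V₁) = -0.7362.
W_a / W_b = -2.146 / -0.7362 = 2.916.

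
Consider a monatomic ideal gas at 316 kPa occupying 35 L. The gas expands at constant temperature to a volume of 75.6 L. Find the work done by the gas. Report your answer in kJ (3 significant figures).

W ≈ 8.52 kJ

Isothermal: W = nRT ln(V₂/V₁) = P₁V₁ ln(V₂/V₁).
P₁V₁ = (316 kPa)(35 L) = 11060 J.
W = 11060 × ln(75.6/35) = 11060 × 0.7701
W_by_gas = 8517 J.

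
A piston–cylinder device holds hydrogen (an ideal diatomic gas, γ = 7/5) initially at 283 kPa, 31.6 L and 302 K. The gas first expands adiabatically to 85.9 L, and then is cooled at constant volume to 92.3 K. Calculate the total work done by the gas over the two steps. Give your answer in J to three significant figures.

W_total ≈ 7370 J

Step 1 (adiabatic): W = (P₁V₁ − P₂V₂)/(γ−1) = (8943 − 5994)/0.4 = 7371 J.
Step 2 (isochoric): W = 0 (constant volume).
W_total = 7371 + 0 = 7371 J.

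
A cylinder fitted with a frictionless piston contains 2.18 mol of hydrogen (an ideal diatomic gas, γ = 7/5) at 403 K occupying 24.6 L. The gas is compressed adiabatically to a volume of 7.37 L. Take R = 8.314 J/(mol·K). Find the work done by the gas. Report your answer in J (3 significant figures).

W ≈ -11300 J

Adiabatic: TV^(γ−1) = const with γ = 7/5.
T₂ = T₁ (V₁/V₂)^(γ−1) = 403 × (24.6/7.37)^0.4 = 403 × 1.62 = 652.7 K.
W_by = nCᵥ(T₁ − T₂) = (2.18)(20.79)(403 − 652.7) = -11313 J.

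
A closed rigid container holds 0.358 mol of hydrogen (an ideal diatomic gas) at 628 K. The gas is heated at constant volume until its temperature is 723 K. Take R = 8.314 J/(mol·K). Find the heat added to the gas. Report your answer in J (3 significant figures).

Constant volume ⇒ W = 0, so Q = ΔU = nCᵥΔT with Cᵥ = 5R/2 = 20.79 J/(mol·K).
ΔU = (0.358)(20.79)(723 − 628) = 706.9 J.

Q ≈ 707 J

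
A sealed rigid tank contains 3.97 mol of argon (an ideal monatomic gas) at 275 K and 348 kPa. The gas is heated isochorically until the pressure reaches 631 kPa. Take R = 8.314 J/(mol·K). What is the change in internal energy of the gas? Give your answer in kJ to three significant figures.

ΔU ≈ 11.1 kJ

Constant volume ⇒ W = 0, so Q = ΔU = nCᵥΔT with Cᵥ = 3R/2 = 12.47 J/(mol·K).
At constant V, T₂/T₁ = P₂/P₁ ⇒ ΔT = T₁(P₂/P₁ − 1) = 275·(631/348 − 1) = 223.6 K.
ΔU = (3.97)(12.47)(223.6) = 11072 J.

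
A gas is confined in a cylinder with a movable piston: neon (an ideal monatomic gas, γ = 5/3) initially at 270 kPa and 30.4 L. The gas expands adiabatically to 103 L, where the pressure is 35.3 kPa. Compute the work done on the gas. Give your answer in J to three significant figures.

Adiabatic: W = (P₁V₁ − P₂V₂)/(γ − 1) with γ = 5/3.
P₁V₁ = 8208 J, P₂V₂ = 3636 J.
W = (8208 − 3636) / 0.6667 = 6858 J.
Work on gas = −W_by = -6858 J.

W ≈ -6860 J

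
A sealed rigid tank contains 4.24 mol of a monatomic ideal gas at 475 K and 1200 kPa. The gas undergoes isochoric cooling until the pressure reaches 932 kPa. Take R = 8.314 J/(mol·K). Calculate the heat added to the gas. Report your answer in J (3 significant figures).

Constant volume ⇒ W = 0, so Q = ΔU = nCᵥΔT with Cᵥ = 3R/2 = 12.47 J/(mol·K).
At constant V, T₂/T₁ = P₂/P₁ ⇒ ΔT = T₁(P₂/P₁ − 1) = 475·(932/1200 − 1) = -106.1 K.
ΔU = (4.24)(12.47)(-106.1) = -5609 J.

Q ≈ -5610 J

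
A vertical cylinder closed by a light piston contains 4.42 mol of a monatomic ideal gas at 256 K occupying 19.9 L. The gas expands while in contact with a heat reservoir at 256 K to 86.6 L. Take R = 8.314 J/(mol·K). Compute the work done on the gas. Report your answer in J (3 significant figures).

W ≈ -13800 J

Isothermal: W = nRT ln(V₂/V₁).
W = (4.42)(8.314)(256) × ln(86.6/19.9)
  = 9407 × 1.471
W_by_gas = 13834 J; work on gas = −W_by = -13834 J.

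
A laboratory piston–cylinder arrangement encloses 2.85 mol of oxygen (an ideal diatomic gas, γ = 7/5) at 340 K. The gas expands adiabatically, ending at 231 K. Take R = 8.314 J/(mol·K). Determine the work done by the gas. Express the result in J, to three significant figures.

W ≈ 6460 J

Adiabatic ⇒ Q = 0, so W_by = −ΔU = nCᵥ(T₁ − T₂).
Cᵥ = 5R/2 = 20.79 J/(mol·K).
W = (2.85)(20.79)(340 − 231) = 6457 J.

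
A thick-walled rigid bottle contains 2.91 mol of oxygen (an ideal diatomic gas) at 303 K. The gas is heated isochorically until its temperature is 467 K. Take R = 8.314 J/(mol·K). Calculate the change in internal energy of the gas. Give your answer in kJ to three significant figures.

ΔU ≈ 9.92 kJ

Constant volume ⇒ W = 0, so Q = ΔU = nCᵥΔT with Cᵥ = 5R/2 = 20.79 J/(mol·K).
ΔU = (2.91)(20.79)(467 − 303) = 9919 J.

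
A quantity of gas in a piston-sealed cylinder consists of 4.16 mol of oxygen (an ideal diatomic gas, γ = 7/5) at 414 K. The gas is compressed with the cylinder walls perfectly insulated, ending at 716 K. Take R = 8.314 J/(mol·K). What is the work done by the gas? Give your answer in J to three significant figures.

Adiabatic ⇒ Q = 0, so W_by = −ΔU = nCᵥ(T₁ − T₂).
Cᵥ = 5R/2 = 20.79 J/(mol·K).
W = (4.16)(20.79)(414 − 716) = -26113 J.

W ≈ -26100 J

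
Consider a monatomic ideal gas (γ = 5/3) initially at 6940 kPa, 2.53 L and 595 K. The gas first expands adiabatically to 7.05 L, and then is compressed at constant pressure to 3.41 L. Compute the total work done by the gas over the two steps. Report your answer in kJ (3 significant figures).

W_total ≈ 8.46 kJ

Step 1 (adiabatic): W = (P₁V₁ − P₂V₂)/(γ−1) = (17558 − 8867)/0.667 = 13037 J.
After step 1: P = 1258 kPa, V = 7.05 L, T = 300.5 K.
Step 2 (isobaric): W = PΔV = (1258 kPa)(3.41 − 7.05 L) = -4578 J.
W_total = 13037 − 4578 = 8459 J.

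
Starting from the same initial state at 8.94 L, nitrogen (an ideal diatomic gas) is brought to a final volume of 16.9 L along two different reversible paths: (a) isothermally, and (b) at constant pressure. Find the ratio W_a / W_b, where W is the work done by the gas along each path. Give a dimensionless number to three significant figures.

W_a / W_b ≈ 0.715

Path (a) isothermal: W = P₁V₁ ln(V₂/V₁) → W_a/(P₁V₁) = 0.6368.
Path (b) isobaric: W = P₁(V₂ − V₁) → W_b/(P₁V₁) = 0.8904.
W_a / W_b = 0.6368 / 0.8904 = 0.7152.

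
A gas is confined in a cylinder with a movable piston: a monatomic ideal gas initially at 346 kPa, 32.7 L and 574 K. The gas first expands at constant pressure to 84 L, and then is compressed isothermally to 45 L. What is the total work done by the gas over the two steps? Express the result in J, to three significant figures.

Step 1 (isobaric): W = PΔV = (346 kPa)(84 − 32.7 L) = 17750 J.
After step 1: P = 346 kPa, V = 84 L, T = 1474 K.
Step 2 (isothermal): W = P₁V₁ ln(V₂/V₁) = (29064) ln(45/84) = -18140 J.
W_total = 17750 − 18140 = -390.6 J.

W_total ≈ -391 J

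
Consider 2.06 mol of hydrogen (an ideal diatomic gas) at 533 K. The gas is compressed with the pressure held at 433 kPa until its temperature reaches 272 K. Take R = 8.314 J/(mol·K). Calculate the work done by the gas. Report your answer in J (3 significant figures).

W ≈ -4470 J

Isobaric: W = P ΔV = nR ΔT.
W = (2.06)(8.314)(272 − 533) = -4470 J.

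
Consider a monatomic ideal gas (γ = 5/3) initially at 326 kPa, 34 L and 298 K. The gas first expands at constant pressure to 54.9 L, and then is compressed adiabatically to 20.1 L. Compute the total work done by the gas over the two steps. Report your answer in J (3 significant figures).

Step 1 (isobaric): W = PΔV = (326 kPa)(54.9 − 34 L) = 6813 J.
After step 1: P = 326 kPa, V = 54.9 L, T = 481.2 K.
Step 2 (adiabatic): W = (P₁V₁ − P₂V₂)/(γ−1) = (17897 − 34971)/0.667 = -25610 J.
W_total = 6813 − 25610 = -18797 J.

W_total ≈ -18800 J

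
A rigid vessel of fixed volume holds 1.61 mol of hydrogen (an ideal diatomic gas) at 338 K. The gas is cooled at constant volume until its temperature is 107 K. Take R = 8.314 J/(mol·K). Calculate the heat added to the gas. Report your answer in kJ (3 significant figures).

Constant volume ⇒ W = 0, so Q = ΔU = nCᵥΔT with Cᵥ = 5R/2 = 20.79 J/(mol·K).
ΔU = (1.61)(20.79)(107 − 338) = -7730 J.

Q ≈ -7.73 kJ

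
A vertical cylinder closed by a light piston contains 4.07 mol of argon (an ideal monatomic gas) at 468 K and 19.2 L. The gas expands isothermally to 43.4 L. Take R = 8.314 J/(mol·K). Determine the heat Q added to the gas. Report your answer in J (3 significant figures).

Isothermal ⇒ ΔU = 0, so Q = W = nRT ln(V₂/V₁).
Q = (4.07)(8.314)(468) ln(43.4/19.2) = 15836 × 0.8155 = 12915 J.

Q ≈ 12900 J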